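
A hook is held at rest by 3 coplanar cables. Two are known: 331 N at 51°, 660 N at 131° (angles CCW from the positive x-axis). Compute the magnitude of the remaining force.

Sum the known components: ΣF_x = -224.7 N, ΣF_y = 755.3 N.
For equilibrium the remaining force must supply (−ΣF_x, −ΣF_y) = (224.7, -755.3) N.
Magnitude = √((224.7)² + (-755.3)²) = 788.1 N; direction = atan2(-755.3, 224.7) = 286.6°.

F ≈ 788 N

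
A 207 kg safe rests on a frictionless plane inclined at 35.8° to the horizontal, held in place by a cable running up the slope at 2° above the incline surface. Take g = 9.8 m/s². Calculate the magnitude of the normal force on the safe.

N ≈ 1600 N

Take axes along and perpendicular to the incline. Weight components: W sin 35.8° = 1187 N down-slope, W cos 35.8° = 1645 N into the surface.
Along incline: T cos 2° = W sin 35.8° → T = 1187 N.
Perpendicular: N = W cos 35.8° − T sin 2° = 1604 N.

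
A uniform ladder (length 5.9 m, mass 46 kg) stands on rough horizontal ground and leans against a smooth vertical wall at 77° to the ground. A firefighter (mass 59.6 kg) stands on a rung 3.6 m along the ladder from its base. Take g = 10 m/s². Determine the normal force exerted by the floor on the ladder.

N_floor ≈ 1060 N

ΣF_y = 0: N_floor = 46×10 + 59.6×10 = 1056 N.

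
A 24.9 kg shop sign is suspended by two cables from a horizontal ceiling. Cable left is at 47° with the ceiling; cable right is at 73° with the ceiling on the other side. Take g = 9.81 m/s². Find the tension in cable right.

Weight W = 24.9 × 9.81 = 244.3 N acts straight down.
Horizontal: T_left cos 47° = T_right cos 73°  →  T_left = 0.4287 T_right.
Vertical: T_left sin 47° + T_right sin 73° = 244.3.
Substituting the horizontal relation into the vertical equation gives 1.27 T_right = 244.3, so T_right = 192.4 N.

T_right ≈ 192 N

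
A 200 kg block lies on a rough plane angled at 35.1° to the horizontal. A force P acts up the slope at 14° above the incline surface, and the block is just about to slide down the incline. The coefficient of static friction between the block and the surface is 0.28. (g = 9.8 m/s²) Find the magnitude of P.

P ≈ 751 N

On the verge of sliding down the incline, friction equals μN and acts up the slope.
Perpendicular: N + P sin 14° = W cos 35.1° = 1604 N.
Along incline: P cos 14° + μN = W sin 35.1° with W sin 35.1° = 1127 N.
Solving the pair for P and N: P = 751.2 N, N = 1422 N (and f = μN = 398.1 N).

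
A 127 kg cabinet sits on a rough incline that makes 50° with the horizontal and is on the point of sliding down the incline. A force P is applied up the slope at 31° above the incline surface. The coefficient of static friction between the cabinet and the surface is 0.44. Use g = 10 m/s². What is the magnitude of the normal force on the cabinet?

N ≈ 315 N

On the verge of sliding down the incline, friction equals μN and acts up the slope.
Perpendicular: N + P sin 31° = W cos 50° = 816.3 N.
Along incline: P cos 31° + μN = W sin 50° with W sin 50° = 972.9 N.
Solving the pair for P and N: P = 973.3 N, N = 315.1 N (and f = μN = 138.6 N).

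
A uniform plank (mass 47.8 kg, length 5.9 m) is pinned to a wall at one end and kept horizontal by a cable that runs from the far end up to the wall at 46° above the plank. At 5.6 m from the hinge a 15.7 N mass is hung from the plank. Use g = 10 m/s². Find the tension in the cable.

Take torques about the hinge: T sin 46° · 5.9 = 47.8×10×2.95 + 15.7×5.6 = 1498 N·m.
So T = 1498 / (0.7193 × 5.9) = 352.96 N.

T ≈ 353 N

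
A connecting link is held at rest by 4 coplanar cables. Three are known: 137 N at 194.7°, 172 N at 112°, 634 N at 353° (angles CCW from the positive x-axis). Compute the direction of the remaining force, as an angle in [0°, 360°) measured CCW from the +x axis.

Sum the known components: ΣF_x = 432.3 N, ΣF_y = 47.45 N.
For equilibrium the remaining force must supply (−ΣF_x, −ΣF_y) = (-432.3, -47.45) N.
Magnitude = √((-432.3)² + (-47.45)²) = 434.9 N; direction = atan2(-47.45, -432.3) = 186.3°.

θ ≈ 186°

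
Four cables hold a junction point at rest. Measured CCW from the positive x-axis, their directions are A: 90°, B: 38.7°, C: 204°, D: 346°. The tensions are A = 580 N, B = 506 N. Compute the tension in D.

T_D ≈ 1070 N

Resolve: ΣF_x = 580 cos 90° + 506 cos 38.7° + T_C cos 204° + T_D cos 346° = 0.
        ΣF_y = 580 sin 90° + 506 sin 38.7° + T_C sin 204° + T_D sin 346° = 0.
The known terms sum to (394.9, 896.4) N, so -0.9135 T_C + 0.9703 T_D = -394.9 and -0.4067 T_C − 0.2419 T_D = -896.4.
Solving simultaneously: T_C = 1568 N, T_D = 1069 N.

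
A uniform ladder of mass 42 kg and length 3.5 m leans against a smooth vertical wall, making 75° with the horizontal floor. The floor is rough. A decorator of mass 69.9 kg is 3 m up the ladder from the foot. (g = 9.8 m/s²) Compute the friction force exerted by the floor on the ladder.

f ≈ 212 N

Torques about the foot: N_wall · 3.5 sin 75° = 42×9.8×1.75 cos 75° + 69.9×9.8×3 cos 75° → N_wall = 212.47 N.
ΣF_x = 0: f_floor = N_wall = 212.47 N.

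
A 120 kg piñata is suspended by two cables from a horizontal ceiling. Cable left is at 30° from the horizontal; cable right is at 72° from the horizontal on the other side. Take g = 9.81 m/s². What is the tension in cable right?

Weight W = 120 × 9.81 = 1177 N acts straight down.
Horizontal: T_left cos 30° = T_right cos 72°  →  T_left = 0.3568 T_right.
Vertical: T_left sin 30° + T_right sin 72° = 1177.
Substituting the horizontal relation into the vertical equation gives 1.129 T_right = 1177, so T_right = 1042 N.

T_right ≈ 1040 N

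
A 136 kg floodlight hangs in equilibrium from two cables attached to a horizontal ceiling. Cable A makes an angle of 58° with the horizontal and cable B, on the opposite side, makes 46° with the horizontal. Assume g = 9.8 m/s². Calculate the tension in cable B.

T_B ≈ 728 N

Weight W = 136 × 9.8 = 1333 N acts straight down.
Horizontal: T_A cos 58° = T_B cos 46°  →  T_A = 1.311 T_B.
Vertical: T_A sin 58° + T_B sin 46° = 1333.
Substituting the horizontal relation into the vertical equation gives 1.831 T_B = 1333, so T_B = 727.9 N.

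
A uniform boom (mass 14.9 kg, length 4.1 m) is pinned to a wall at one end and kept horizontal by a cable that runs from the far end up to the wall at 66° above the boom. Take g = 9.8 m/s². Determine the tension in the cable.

T ≈ 79.9 N

Take torques about the hinge: T sin 66° · 4.1 = 14.9×9.8×2.05 = 299.34 N·m.
So T = 299.34 / (0.9135 × 4.1) = 79.919 N.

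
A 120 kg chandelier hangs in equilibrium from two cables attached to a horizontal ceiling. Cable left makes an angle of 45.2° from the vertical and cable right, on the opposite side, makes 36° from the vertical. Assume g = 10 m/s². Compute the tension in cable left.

Angles from the horizontal: cable left is 90° − 45.2° = 44.8°, cable right is 90° − 36° = 54°.
Weight W = 120 × 10 = 1200 N acts straight down.
Horizontal: T_left cos 44.8° = T_right cos 54°  →  T_right = 1.207 T_left.
Vertical: T_left sin 44.8° + T_right sin 54° = 1200.
Substituting the horizontal relation into the vertical equation gives 1.681 T_left = 1200, so T_left = 713.7 N.

T_left ≈ 714 N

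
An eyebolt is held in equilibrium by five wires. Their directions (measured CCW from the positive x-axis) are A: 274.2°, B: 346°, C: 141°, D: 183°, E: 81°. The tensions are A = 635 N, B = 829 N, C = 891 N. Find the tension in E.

T_E ≈ 287 N

Resolve: ΣF_x = 635 cos 274.2° + 829 cos 346° + 891 cos 141° + T_D cos 183° + T_E cos 81° = 0.
        ΣF_y = 635 sin 274.2° + 829 sin 346° + 891 sin 141° + T_D sin 183° + T_E sin 81° = 0.
The known terms sum to (158.4, -273.1) N, so -0.9986 T_D + 0.1564 T_E = -158.4 and -0.0523 T_D + 0.9877 T_E = 273.1.
Solving simultaneously: T_D = 203.7 N, T_E = 287.3 N.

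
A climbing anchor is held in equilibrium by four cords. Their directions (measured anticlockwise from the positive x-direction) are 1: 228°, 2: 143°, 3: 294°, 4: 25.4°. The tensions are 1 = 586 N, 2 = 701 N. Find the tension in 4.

Resolve: ΣF_x = 586 cos 228° + 701 cos 143° + T_3 cos 294° + T_4 cos 25.4° = 0.
        ΣF_y = 586 sin 228° + 701 sin 143° + T_3 sin 294° + T_4 sin 25.4° = 0.
The known terms sum to (-952, -13.61) N, so 0.4067 T_3 + 0.9033 T_4 = 952 and -0.9135 T_3 + 0.4289 T_4 = 13.61.
Solving simultaneously: T_3 = 396.1 N, T_4 = 875.5 N.

T_4 ≈ 875 N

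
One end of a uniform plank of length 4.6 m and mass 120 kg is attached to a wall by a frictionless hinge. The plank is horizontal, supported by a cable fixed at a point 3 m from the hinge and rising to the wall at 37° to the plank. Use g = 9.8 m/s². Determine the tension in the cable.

Take torques about the hinge: T sin 37° · 3 = 120×9.8×2.3 = 2704.8 N·m.
So T = 2704.8 / (0.6018 × 3) = 1498.1 N.

T ≈ 1500 N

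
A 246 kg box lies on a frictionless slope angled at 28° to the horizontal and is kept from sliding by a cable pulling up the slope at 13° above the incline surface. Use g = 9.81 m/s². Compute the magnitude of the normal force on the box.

N ≈ 1870 N

Take axes along and perpendicular to the incline. Weight components: W sin 28° = 1133 N down-slope, W cos 28° = 2131 N into the surface.
Along incline: T cos 13° = W sin 28° → T = 1163 N.
Perpendicular: N = W cos 28° − T sin 13° = 1869 N.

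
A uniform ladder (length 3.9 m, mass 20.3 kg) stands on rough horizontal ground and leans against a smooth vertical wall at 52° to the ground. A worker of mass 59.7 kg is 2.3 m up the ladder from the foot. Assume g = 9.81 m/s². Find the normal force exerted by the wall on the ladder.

N_wall ≈ 348 N

Torques about the foot: N_wall · 3.9 sin 52° = 20.3×9.81×1.95 cos 52° + 59.7×9.81×2.3 cos 52° → N_wall = 347.64 N.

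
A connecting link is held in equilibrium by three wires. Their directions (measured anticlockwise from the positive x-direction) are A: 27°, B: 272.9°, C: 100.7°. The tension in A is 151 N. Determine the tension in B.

Resolve: ΣF_x = 151 cos 27° + T_B cos 272.9° + T_C cos 100.7° = 0.
        ΣF_y = 151 sin 27° + T_B sin 272.9° + T_C sin 100.7° = 0.
The known terms sum to (134.5, 68.55) N, so 0.0506 T_B − 0.1857 T_C = -134.5 and -0.9987 T_B + 0.9826 T_C = -68.55.
Solving simultaneously: T_B = 1068 N, T_C = 1016 N.

T_B ≈ 1070 N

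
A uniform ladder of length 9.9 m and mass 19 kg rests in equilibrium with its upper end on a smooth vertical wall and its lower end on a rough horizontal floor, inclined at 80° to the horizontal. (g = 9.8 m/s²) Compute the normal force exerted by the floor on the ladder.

N_floor ≈ 186 N

ΣF_y = 0: N_floor = 19×9.8 = 186.2 N.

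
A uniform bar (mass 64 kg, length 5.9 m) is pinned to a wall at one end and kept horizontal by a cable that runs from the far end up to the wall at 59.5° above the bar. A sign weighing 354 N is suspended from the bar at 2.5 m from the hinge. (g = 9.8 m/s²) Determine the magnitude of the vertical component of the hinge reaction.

Take torques about the hinge: T sin 59.5° · 5.9 = 64×9.8×2.95 + 354×2.5 = 2735.2 N·m.
So T = 2735.2 / (0.8616 × 5.9) = 538.05 N.
ΣF_y = 0: H_y = (64×9.8 + 354) − T sin 59.5° = 981.2 − 463.6 = 517.6 N.

|H_y| ≈ 518 N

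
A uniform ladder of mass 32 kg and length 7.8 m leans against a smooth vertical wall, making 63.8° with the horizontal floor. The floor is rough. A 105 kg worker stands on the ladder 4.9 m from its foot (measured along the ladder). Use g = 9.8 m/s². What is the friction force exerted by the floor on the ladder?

Torques about the foot: N_wall · 7.8 sin 63.8° = 32×9.8×3.9 cos 63.8° + 105×9.8×4.9 cos 63.8° → N_wall = 395.23 N.
ΣF_x = 0: f_floor = N_wall = 395.23 N.

f ≈ 395 N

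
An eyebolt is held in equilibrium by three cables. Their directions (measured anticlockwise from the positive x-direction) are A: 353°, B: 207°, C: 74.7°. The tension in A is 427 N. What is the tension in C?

T_C ≈ 323 N

Resolve: ΣF_x = 427 cos 353° + T_B cos 207° + T_C cos 74.7° = 0.
        ΣF_y = 427 sin 353° + T_B sin 207° + T_C sin 74.7° = 0.
The known terms sum to (423.8, -52.04) N, so -0.8910 T_B + 0.2639 T_C = -423.8 and -0.4540 T_B + 0.9646 T_C = 52.04.
Solving simultaneously: T_B = 571.3 N, T_C = 322.8 N.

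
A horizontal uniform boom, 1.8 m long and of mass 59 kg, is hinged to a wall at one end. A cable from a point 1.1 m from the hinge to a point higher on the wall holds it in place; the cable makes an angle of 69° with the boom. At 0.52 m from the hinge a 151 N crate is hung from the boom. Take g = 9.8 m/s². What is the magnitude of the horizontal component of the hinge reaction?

Take torques about the hinge: T sin 69° · 1.1 = 59×9.8×0.9 + 151×0.52 = 598.9 N·m.
So T = 598.9 / (0.9336 × 1.1) = 583.19 N.
ΣF_x = 0: H_x = T cos 69° = 209 N.

H_x ≈ 209 N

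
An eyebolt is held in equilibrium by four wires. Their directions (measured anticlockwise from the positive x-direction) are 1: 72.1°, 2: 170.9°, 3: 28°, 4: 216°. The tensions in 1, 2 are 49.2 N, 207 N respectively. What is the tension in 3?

Resolve: ΣF_x = 49.2 cos 72.1° + 207 cos 170.9° + T_3 cos 28° + T_4 cos 216° = 0.
        ΣF_y = 49.2 sin 72.1° + 207 sin 170.9° + T_3 sin 28° + T_4 sin 216° = 0.
The known terms sum to (-189.3, 79.56) N, so 0.8829 T_3 − 0.8090 T_4 = 189.3 and 0.4695 T_3 − 0.5878 T_4 = -79.56.
Solving simultaneously: T_3 = 1262 N, T_4 = 1143 N.

T_3 ≈ 1260 N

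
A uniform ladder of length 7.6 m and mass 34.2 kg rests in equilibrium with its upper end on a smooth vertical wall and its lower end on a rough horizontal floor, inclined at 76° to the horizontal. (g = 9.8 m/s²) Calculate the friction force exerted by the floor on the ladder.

Torques about the foot: N_wall · 7.6 sin 76° = 34.2×9.8×3.8 cos 76° → N_wall = 41.782 N.
ΣF_x = 0: f_floor = N_wall = 41.782 N.

f ≈ 41.8 N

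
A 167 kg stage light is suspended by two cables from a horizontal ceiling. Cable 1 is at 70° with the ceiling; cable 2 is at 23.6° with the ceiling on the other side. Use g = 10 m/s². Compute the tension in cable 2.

T_2 ≈ 572 N

Weight W = 167 × 10 = 1670 N acts straight down.
Horizontal: T_1 cos 70° = T_2 cos 23.6°  →  T_1 = 2.679 T_2.
Vertical: T_1 sin 70° + T_2 sin 23.6° = 1670.
Substituting the horizontal relation into the vertical equation gives 2.918 T_2 = 1670, so T_2 = 572.3 N.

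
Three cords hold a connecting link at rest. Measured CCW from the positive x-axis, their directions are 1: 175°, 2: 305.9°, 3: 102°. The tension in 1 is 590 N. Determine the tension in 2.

T_2 ≈ 1390 N

Resolve: ΣF_x = 590 cos 175° + T_2 cos 305.9° + T_3 cos 102° = 0.
        ΣF_y = 590 sin 175° + T_2 sin 305.9° + T_3 sin 102° = 0.
The known terms sum to (-587.8, 51.42) N, so 0.5864 T_2 − 0.2079 T_3 = 587.8 and -0.8100 T_2 + 0.9781 T_3 = -51.42.
Solving simultaneously: T_2 = 1393 N, T_3 = 1101 N.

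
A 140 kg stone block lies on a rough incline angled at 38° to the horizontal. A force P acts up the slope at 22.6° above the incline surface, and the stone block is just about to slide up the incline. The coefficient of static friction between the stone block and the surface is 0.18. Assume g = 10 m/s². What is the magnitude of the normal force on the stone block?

On the verge of sliding up the incline, friction equals μN and acts down the slope.
Perpendicular: N + P sin 22.6° = W cos 38° = 1103 N.
Along incline: P cos 22.6° = W sin 38° + μN  with W sin 38° = 861.9 N.
Solving the pair for P and N: P = 1069 N, N = 692.5 N (and f = μN = 124.7 N).

N ≈ 693 N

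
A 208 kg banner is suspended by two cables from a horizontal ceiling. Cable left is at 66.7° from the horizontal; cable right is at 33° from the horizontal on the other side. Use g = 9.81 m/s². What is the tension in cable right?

T_right ≈ 819 N

Weight W = 208 × 9.81 = 2040 N acts straight down.
Horizontal: T_left cos 66.7° = T_right cos 33°  →  T_left = 2.12 T_right.
Vertical: T_left sin 66.7° + T_right sin 33° = 2040.
Substituting the horizontal relation into the vertical equation gives 2.492 T_right = 2040, so T_right = 818.8 N.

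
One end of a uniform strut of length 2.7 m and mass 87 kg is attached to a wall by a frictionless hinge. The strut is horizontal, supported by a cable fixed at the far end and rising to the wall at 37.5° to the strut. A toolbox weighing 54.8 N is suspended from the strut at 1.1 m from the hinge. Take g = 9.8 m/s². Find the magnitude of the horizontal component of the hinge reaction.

H_x ≈ 585 N

Take torques about the hinge: T sin 37.5° · 2.7 = 87×9.8×1.35 + 54.8×1.1 = 1211.3 N·m.
So T = 1211.3 / (0.6088 × 2.7) = 736.95 N.
ΣF_x = 0: H_x = T cos 37.5° = 584.66 N.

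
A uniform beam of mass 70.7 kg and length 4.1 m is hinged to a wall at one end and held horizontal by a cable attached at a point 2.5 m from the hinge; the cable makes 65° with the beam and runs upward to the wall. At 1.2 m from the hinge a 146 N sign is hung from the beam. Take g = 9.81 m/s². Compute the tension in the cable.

Take torques about the hinge: T sin 65° · 2.5 = 70.7×9.81×2.05 + 146×1.2 = 1597 N·m.
So T = 1597 / (0.9063 × 2.5) = 704.84 N.

T ≈ 705 N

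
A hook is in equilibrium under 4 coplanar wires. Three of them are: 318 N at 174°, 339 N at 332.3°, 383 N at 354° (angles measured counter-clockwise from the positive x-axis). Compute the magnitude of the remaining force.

F ≈ 400 N

Sum the known components: ΣF_x = 364.8 N, ΣF_y = -164.4 N.
For equilibrium the remaining force must supply (−ΣF_x, −ΣF_y) = (-364.8, 164.4) N.
Magnitude = √((-364.8)² + (164.4)²) = 400.1 N; direction = atan2(164.4, -364.8) = 155.7°.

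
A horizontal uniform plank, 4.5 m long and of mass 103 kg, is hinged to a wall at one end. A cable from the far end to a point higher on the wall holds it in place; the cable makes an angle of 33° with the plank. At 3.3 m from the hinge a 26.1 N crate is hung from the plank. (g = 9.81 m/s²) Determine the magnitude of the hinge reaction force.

|H| ≈ 956 N

Take torques about the hinge: T sin 33° · 4.5 = 103×9.81×2.25 + 26.1×3.3 = 2359.6 N·m.
So T = 2359.6 / (0.5446 × 4.5) = 962.76 N.
ΣF_x = 0: H_x = T cos 33° = 807.44 N.
ΣF_y = 0: H_y = (103×9.81 + 26.1) − T sin 33° = 1036.5 − 524.36 = 512.17 N.
|H| = √(H_x² + H_y²) = √((807.44)² + (512.17)²) = 956.18 N.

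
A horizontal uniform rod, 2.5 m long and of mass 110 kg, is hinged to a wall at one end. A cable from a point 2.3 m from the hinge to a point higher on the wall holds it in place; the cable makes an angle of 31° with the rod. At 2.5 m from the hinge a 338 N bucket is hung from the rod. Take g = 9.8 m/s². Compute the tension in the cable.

Take torques about the hinge: T sin 31° · 2.3 = 110×9.8×1.25 + 338×2.5 = 2192.5 N·m.
So T = 2192.5 / (0.5150 × 2.3) = 1850.9 N.

T ≈ 1850 N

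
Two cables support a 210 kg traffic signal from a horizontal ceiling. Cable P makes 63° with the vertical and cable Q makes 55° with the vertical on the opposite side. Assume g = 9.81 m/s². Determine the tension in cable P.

Angles from the horizontal: cable P is 90° − 63° = 27°, cable Q is 90° − 55° = 35°.
Weight W = 210 × 9.81 = 2060 N acts straight down.
Horizontal: T_P cos 27° = T_Q cos 35°  →  T_Q = 1.088 T_P.
Vertical: T_P sin 27° + T_Q sin 35° = 2060.
Substituting the horizontal relation into the vertical equation gives 1.078 T_P = 2060, so T_P = 1911 N.

T_P ≈ 1910 N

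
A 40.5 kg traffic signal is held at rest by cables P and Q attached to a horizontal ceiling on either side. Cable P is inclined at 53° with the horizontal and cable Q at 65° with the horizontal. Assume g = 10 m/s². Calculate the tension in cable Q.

Weight W = 40.5 × 10 = 405 N acts straight down.
Horizontal: T_P cos 53° = T_Q cos 65°  →  T_P = 0.7022 T_Q.
Vertical: T_P sin 53° + T_Q sin 65° = 405.
Substituting the horizontal relation into the vertical equation gives 1.467 T_Q = 405, so T_Q = 276 N.

T_Q ≈ 276 N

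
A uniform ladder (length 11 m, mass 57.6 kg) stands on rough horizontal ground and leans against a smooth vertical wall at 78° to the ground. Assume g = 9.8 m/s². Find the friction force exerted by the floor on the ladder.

f ≈ 60 N

Torques about the foot: N_wall · 11 sin 78° = 57.6×9.8×5.5 cos 78° → N_wall = 59.992 N.
ΣF_x = 0: f_floor = N_wall = 59.992 N.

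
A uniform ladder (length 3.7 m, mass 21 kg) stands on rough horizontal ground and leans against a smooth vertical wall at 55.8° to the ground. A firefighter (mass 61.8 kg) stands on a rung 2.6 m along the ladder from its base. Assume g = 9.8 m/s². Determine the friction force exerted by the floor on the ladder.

Torques about the foot: N_wall · 3.7 sin 55.8° = 21×9.8×1.85 cos 55.8° + 61.8×9.8×2.6 cos 55.8° → N_wall = 359.16 N.
ΣF_x = 0: f_floor = N_wall = 359.16 N.

f ≈ 359 N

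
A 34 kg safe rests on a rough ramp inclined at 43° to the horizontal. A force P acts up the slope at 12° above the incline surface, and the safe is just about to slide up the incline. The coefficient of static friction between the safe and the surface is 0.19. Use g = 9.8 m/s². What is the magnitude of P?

P ≈ 269 N

On the verge of sliding up the incline, friction equals μN and acts down the slope.
Perpendicular: N + P sin 12° = W cos 43° = 243.7 N.
Along incline: P cos 12° = W sin 43° + μN  with W sin 43° = 227.2 N.
Solving the pair for P and N: P = 268.8 N, N = 187.8 N (and f = μN = 35.68 N).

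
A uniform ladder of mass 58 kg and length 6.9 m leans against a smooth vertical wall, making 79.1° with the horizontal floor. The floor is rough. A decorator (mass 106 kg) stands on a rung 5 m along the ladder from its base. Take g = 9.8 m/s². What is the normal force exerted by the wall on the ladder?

Torques about the foot: N_wall · 6.9 sin 79.1° = 58×9.8×3.45 cos 79.1° + 106×9.8×5 cos 79.1° → N_wall = 199.69 N.

N_wall ≈ 200 N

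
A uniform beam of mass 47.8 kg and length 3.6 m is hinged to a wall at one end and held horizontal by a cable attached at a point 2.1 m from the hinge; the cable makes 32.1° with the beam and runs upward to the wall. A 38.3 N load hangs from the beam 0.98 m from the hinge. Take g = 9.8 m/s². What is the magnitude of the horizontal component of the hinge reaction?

Take torques about the hinge: T sin 32.1° · 2.1 = 47.8×9.8×1.8 + 38.3×0.98 = 880.73 N·m.
So T = 880.73 / (0.5314 × 2.1) = 789.23 N.
ΣF_x = 0: H_x = T cos 32.1° = 668.57 N.

H_x ≈ 669 N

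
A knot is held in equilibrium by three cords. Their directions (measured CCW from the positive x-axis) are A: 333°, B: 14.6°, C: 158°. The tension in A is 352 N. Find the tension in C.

Resolve: ΣF_x = 352 cos 333° + T_B cos 14.6° + T_C cos 158° = 0.
        ΣF_y = 352 sin 333° + T_B sin 14.6° + T_C sin 158° = 0.
The known terms sum to (313.6, -159.8) N, so 0.9677 T_B − 0.9272 T_C = -313.6 and 0.2521 T_B + 0.3746 T_C = 159.8.
Solving simultaneously: T_B = 51.46 N, T_C = 392 N.

T_C ≈ 392 N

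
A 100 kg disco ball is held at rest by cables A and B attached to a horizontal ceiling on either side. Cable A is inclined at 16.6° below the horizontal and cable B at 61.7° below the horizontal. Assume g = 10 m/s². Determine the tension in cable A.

Weight W = 100 × 10 = 1000 N acts straight down.
Horizontal: T_A cos 16.6° = T_B cos 61.7°  →  T_B = 2.021 T_A.
Vertical: T_A sin 16.6° + T_B sin 61.7° = 1000.
Substituting the horizontal relation into the vertical equation gives 2.065 T_A = 1000, so T_A = 484.1 N.

T_A ≈ 484 N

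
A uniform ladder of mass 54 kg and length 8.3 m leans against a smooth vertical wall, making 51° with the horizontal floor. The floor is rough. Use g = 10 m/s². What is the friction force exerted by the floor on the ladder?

f ≈ 219 N

Torques about the foot: N_wall · 8.3 sin 51° = 54×10×4.15 cos 51° → N_wall = 218.64 N.
ΣF_x = 0: f_floor = N_wall = 218.64 N.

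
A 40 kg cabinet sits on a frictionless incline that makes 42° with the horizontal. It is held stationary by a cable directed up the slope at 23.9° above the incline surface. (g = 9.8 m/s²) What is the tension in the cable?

Take axes along and perpendicular to the incline. Weight components: W sin 42° = 262.3 N down-slope, W cos 42° = 291.3 N into the surface.
Along incline: T cos 23.9° = W sin 42° → T = 286.9 N.
Perpendicular: N = W cos 42° − T sin 23.9° = 175.1 N.

T ≈ 287 N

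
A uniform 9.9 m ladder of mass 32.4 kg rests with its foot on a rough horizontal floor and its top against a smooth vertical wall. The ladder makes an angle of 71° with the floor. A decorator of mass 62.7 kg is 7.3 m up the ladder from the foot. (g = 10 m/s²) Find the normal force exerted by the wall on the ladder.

N_wall ≈ 215 N

Torques about the foot: N_wall · 9.9 sin 71° = 32.4×10×4.95 cos 71° + 62.7×10×7.3 cos 71° → N_wall = 214.98 N.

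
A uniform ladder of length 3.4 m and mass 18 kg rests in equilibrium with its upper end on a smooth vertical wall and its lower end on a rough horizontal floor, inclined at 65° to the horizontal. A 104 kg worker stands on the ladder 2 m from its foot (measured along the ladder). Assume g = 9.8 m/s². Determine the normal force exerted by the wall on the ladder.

N_wall ≈ 321 N

Torques about the foot: N_wall · 3.4 sin 65° = 18×9.8×1.7 cos 65° + 104×9.8×2 cos 65° → N_wall = 320.69 N.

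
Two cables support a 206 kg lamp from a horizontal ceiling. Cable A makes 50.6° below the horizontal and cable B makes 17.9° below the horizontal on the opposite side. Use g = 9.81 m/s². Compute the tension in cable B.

T_B ≈ 1380 N

Weight W = 206 × 9.81 = 2021 N acts straight down.
Horizontal: T_A cos 50.6° = T_B cos 17.9°  →  T_A = 1.499 T_B.
Vertical: T_A sin 50.6° + T_B sin 17.9° = 2021.
Substituting the horizontal relation into the vertical equation gives 1.466 T_B = 2021, so T_B = 1379 N.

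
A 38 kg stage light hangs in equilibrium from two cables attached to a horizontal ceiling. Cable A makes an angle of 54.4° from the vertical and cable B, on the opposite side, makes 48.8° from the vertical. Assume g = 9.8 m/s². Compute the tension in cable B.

Angles from the horizontal: cable A is 90° − 54.4° = 35.6°, cable B is 90° − 48.8° = 41.2°.
Weight W = 38 × 9.8 = 372.4 N acts straight down.
Horizontal: T_A cos 35.6° = T_B cos 41.2°  →  T_A = 0.9254 T_B.
Vertical: T_A sin 35.6° + T_B sin 41.2° = 372.4.
Substituting the horizontal relation into the vertical equation gives 1.197 T_B = 372.4, so T_B = 311 N.

T_B ≈ 311 N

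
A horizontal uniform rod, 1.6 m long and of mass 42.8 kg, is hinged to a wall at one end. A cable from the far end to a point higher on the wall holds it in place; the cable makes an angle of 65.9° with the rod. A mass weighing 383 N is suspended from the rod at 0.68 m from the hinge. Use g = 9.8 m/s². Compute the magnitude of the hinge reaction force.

Take torques about the hinge: T sin 65.9° · 1.6 = 42.8×9.8×0.8 + 383×0.68 = 595.99 N·m.
So T = 595.99 / (0.9128 × 1.6) = 408.06 N.
ΣF_x = 0: H_x = T cos 65.9° = 166.63 N.
ΣF_y = 0: H_y = (42.8×9.8 + 383) − T sin 65.9° = 802.44 − 372.49 = 429.95 N.
|H| = √(H_x² + H_y²) = √((166.63)² + (429.95)²) = 461.1 N.

|H| ≈ 461 N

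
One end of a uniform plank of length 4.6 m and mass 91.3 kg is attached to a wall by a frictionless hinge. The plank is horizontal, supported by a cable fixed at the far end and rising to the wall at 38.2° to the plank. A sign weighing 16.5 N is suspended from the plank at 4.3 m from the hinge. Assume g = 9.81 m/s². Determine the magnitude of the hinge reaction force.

Take torques about the hinge: T sin 38.2° · 4.6 = 91.3×9.81×2.3 + 16.5×4.3 = 2131 N·m.
So T = 2131 / (0.6184 × 4.6) = 749.1 N.
ΣF_x = 0: H_x = T cos 38.2° = 588.69 N.
ΣF_y = 0: H_y = (91.3×9.81 + 16.5) − T sin 38.2° = 912.15 − 463.25 = 448.9 N.
|H| = √(H_x² + H_y²) = √((588.69)² + (448.9)²) = 740.31 N.

|H| ≈ 740 N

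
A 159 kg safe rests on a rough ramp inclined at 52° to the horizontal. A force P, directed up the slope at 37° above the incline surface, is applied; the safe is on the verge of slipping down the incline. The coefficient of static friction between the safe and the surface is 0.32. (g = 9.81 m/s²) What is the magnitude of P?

On the verge of sliding down the incline, friction equals μN and acts up the slope.
Perpendicular: N + P sin 37° = W cos 52° = 960.3 N.
Along incline: P cos 37° + μN = W sin 52° with W sin 52° = 1229 N.
Solving the pair for P and N: P = 1521 N, N = 44.92 N (and f = μN = 14.37 N).

P ≈ 1520 N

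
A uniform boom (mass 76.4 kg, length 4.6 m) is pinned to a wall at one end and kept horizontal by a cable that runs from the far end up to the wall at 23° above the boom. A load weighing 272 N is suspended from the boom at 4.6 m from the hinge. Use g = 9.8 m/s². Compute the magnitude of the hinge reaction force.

|H| ≈ 1570 N

Take torques about the hinge: T sin 23° · 4.6 = 76.4×9.8×2.3 + 272×4.6 = 2973.3 N·m.
So T = 2973.3 / (0.3907 × 4.6) = 1654.2 N.
ΣF_x = 0: H_x = T cos 23° = 1522.7 N.
ΣF_y = 0: H_y = (76.4×9.8 + 272) − T sin 23° = 1020.7 − 646.36 = 374.36 N.
|H| = √(H_x² + H_y²) = √((1522.7)² + (374.36)²) = 1568.1 N.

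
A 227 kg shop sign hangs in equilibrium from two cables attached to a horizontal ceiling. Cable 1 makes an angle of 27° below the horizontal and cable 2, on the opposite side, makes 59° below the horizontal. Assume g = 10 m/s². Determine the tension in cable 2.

T_2 ≈ 2030 N

Weight W = 227 × 10 = 2270 N acts straight down.
Horizontal: T_1 cos 27° = T_2 cos 59°  →  T_1 = 0.578 T_2.
Vertical: T_1 sin 27° + T_2 sin 59° = 2270.
Substituting the horizontal relation into the vertical equation gives 1.12 T_2 = 2270, so T_2 = 2028 N.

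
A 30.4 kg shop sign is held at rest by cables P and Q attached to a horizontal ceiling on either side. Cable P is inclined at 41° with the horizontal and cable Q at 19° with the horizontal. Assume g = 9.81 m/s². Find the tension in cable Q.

T_Q ≈ 260 N

Weight W = 30.4 × 9.81 = 298.2 N acts straight down.
Horizontal: T_P cos 41° = T_Q cos 19°  →  T_P = 1.253 T_Q.
Vertical: T_P sin 41° + T_Q sin 19° = 298.2.
Substituting the horizontal relation into the vertical equation gives 1.147 T_Q = 298.2, so T_Q = 259.9 N.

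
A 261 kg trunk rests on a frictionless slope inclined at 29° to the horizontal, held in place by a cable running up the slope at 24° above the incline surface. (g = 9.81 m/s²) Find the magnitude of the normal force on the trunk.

Take axes along and perpendicular to the incline. Weight components: W sin 29° = 1241 N down-slope, W cos 29° = 2239 N into the surface.
Along incline: T cos 24° = W sin 29° → T = 1359 N.
Perpendicular: N = W cos 29° − T sin 24° = 1687 N.

N ≈ 1690 N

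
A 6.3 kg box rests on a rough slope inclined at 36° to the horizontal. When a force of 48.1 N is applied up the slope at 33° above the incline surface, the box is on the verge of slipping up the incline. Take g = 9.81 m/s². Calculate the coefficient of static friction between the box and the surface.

μ ≈ 0.169

On the verge of sliding up the incline, friction is at its maximum μN and acts down the slope.
Perpendicular to incline: N = W cos 36° − P sin 33° = 50 − 26.2 = 23.8 N.
Along incline: P cos 33° − μN = W sin 36° → μ = −(W sin 36° − P cos 33°) / N = 0.1686.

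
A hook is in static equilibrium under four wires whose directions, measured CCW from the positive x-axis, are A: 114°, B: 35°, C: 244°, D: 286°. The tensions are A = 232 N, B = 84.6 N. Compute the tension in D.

Resolve: ΣF_x = 232 cos 114° + 84.6 cos 35° + T_C cos 244° + T_D cos 286° = 0.
        ΣF_y = 232 sin 114° + 84.6 sin 35° + T_C sin 244° + T_D sin 286° = 0.
The known terms sum to (-25.06, 260.5) N, so -0.4384 T_C + 0.2756 T_D = 25.06 and -0.8988 T_C − 0.9613 T_D = -260.5.
Solving simultaneously: T_C = 71.29 N, T_D = 204.3 N.

T_D ≈ 204 N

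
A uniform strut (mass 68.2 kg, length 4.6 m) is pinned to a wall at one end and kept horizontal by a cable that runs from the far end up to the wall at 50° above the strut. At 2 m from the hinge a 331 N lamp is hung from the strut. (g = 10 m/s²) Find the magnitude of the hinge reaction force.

Take torques about the hinge: T sin 50° · 4.6 = 68.2×10×2.3 + 331×2 = 2230.6 N·m.
So T = 2230.6 / (0.7660 × 4.6) = 633.01 N.
ΣF_x = 0: H_x = T cos 50° = 406.89 N.
ΣF_y = 0: H_y = (68.2×10 + 331) − T sin 50° = 1013 − 484.91 = 528.09 N.
|H| = √(H_x² + H_y²) = √((406.89)² + (528.09)²) = 666.66 N.

|H| ≈ 667 N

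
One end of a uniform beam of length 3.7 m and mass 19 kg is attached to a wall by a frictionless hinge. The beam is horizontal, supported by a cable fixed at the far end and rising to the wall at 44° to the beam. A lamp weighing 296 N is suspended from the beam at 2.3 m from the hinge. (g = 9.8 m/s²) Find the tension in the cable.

Take torques about the hinge: T sin 44° · 3.7 = 19×9.8×1.85 + 296×2.3 = 1025.3 N·m.
So T = 1025.3 / (0.6947 × 3.7) = 398.9 N.

T ≈ 399 N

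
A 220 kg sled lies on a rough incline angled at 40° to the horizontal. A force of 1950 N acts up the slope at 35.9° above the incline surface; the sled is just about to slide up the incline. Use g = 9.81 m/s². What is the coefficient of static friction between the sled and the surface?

On the verge of sliding up the incline, friction is at its maximum μN and acts down the slope.
Perpendicular to incline: N = W cos 40° − P sin 35.9° = 1653 − 1143 = 509.9 N.
Along incline: P cos 35.9° − μN = W sin 40° → μ = −(W sin 40° − P cos 35.9°) / N = 0.3772.

μ ≈ 0.377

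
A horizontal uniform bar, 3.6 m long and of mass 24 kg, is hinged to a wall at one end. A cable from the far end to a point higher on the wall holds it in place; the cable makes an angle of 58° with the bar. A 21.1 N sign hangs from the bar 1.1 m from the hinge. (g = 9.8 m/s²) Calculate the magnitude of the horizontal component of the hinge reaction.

H_x ≈ 77.5 N

Take torques about the hinge: T sin 58° · 3.6 = 24×9.8×1.8 + 21.1×1.1 = 446.57 N·m.
So T = 446.57 / (0.8480 × 3.6) = 146.27 N.
ΣF_x = 0: H_x = T cos 58° = 77.513 N.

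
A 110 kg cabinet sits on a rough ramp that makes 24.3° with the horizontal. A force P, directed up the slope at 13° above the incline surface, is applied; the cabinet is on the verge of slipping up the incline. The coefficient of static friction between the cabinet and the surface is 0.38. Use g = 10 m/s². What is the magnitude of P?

On the verge of sliding up the incline, friction equals μN and acts down the slope.
Perpendicular: N + P sin 13° = W cos 24.3° = 1003 N.
Along incline: P cos 13° = W sin 24.3° + μN  with W sin 24.3° = 452.7 N.
Solving the pair for P and N: P = 786.6 N, N = 825.6 N (and f = μN = 313.7 N).

P ≈ 787 N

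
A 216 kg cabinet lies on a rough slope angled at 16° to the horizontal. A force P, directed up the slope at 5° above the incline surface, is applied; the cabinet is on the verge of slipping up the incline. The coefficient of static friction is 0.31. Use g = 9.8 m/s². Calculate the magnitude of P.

P ≈ 1190 N

On the verge of sliding up the incline, friction equals μN and acts down the slope.
Perpendicular: N + P sin 5° = W cos 16° = 2035 N.
Along incline: P cos 5° = W sin 16° + μN  with W sin 16° = 583.5 N.
Solving the pair for P and N: P = 1187 N, N = 1931 N (and f = μN = 598.7 N).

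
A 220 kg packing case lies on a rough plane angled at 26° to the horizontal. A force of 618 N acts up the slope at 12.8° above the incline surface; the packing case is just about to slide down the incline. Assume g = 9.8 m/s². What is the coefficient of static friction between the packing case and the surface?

μ ≈ 0.190

On the verge of sliding down the incline, friction is at its maximum μN and acts up the slope.
Perpendicular to incline: N = W cos 26° − P sin 12.8° = 1938 − 136.9 = 1801 N.
Along incline: P cos 12.8° + μN = W sin 26° → μ = (W sin 26° − P cos 12.8°) / N = 0.1902.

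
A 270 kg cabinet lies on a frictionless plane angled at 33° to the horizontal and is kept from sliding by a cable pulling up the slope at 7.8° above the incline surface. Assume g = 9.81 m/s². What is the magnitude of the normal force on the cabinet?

Take axes along and perpendicular to the incline. Weight components: W sin 33° = 1443 N down-slope, W cos 33° = 2221 N into the surface.
Along incline: T cos 7.8° = W sin 33° → T = 1456 N.
Perpendicular: N = W cos 33° − T sin 7.8° = 2024 N.

N ≈ 2020 N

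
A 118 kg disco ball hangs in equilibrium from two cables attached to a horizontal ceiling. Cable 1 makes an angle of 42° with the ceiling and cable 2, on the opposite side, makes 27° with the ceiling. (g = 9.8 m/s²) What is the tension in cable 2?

T_2 ≈ 921 N

Weight W = 118 × 9.8 = 1156 N acts straight down.
Horizontal: T_1 cos 42° = T_2 cos 27°  →  T_1 = 1.199 T_2.
Vertical: T_1 sin 42° + T_2 sin 27° = 1156.
Substituting the horizontal relation into the vertical equation gives 1.256 T_2 = 1156, so T_2 = 920.5 N.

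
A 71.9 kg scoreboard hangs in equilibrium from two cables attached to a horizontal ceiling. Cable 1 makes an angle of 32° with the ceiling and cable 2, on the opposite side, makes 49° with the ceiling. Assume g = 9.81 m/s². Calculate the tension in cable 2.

T_2 ≈ 606 N

Weight W = 71.9 × 9.81 = 705.3 N acts straight down.
Horizontal: T_1 cos 32° = T_2 cos 49°  →  T_1 = 0.7736 T_2.
Vertical: T_1 sin 32° + T_2 sin 49° = 705.3.
Substituting the horizontal relation into the vertical equation gives 1.165 T_2 = 705.3, so T_2 = 605.6 N.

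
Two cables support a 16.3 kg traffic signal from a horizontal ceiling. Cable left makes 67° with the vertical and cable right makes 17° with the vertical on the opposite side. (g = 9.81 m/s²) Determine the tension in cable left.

Angles from the horizontal: cable left is 90° − 67° = 23°, cable right is 90° − 17° = 73°.
Weight W = 16.3 × 9.81 = 159.9 N acts straight down.
Horizontal: T_left cos 23° = T_right cos 73°  →  T_right = 3.148 T_left.
Vertical: T_left sin 23° + T_right sin 73° = 159.9.
Substituting the horizontal relation into the vertical equation gives 3.402 T_left = 159.9, so T_left = 47.01 N.

T_left ≈ 47 N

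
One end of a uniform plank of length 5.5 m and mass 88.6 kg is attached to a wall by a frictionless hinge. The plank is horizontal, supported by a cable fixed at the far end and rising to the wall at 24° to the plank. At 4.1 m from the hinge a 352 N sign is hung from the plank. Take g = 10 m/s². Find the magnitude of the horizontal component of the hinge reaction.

Take torques about the hinge: T sin 24° · 5.5 = 88.6×10×2.75 + 352×4.1 = 3879.7 N·m.
So T = 3879.7 / (0.4067 × 5.5) = 1734.3 N.
ΣF_x = 0: H_x = T cos 24° = 1584.4 N.

H_x ≈ 1580 N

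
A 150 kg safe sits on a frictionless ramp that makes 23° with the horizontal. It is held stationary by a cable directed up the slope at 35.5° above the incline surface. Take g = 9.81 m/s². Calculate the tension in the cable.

T ≈ 706 N

Take axes along and perpendicular to the incline. Weight components: W sin 23° = 575 N down-slope, W cos 23° = 1355 N into the surface.
Along incline: T cos 35.5° = W sin 23° → T = 706.2 N.
Perpendicular: N = W cos 23° − T sin 35.5° = 944.4 N.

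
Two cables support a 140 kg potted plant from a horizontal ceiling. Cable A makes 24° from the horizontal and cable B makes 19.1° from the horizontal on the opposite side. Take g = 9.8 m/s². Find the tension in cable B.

Weight W = 140 × 9.8 = 1372 N acts straight down.
Horizontal: T_A cos 24° = T_B cos 19.1°  →  T_A = 1.034 T_B.
Vertical: T_A sin 24° + T_B sin 19.1° = 1372.
Substituting the horizontal relation into the vertical equation gives 0.7479 T_B = 1372, so T_B = 1834 N.

T_B ≈ 1830 N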